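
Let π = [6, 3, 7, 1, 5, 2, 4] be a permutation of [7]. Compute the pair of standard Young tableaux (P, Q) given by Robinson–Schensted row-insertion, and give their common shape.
P = [1, 2, 4] / [3, 5] / [6, 7];  Q = [1, 3, 7] / [2, 5] / [4, 6];  common shape = (3, 2, 2)

Row-insert the values π_1, π_2, … into P one at a time, bumping the leftmost entry strictly greater than the inserted value down to the next row. The recording tableau Q records, in position (i, j), the step at which that cell was added to P.
  Insert 6 (step 1): P = [6];  Q = [1]
  Insert 3 (step 2): P = [3] / [6];  Q = [1] / [2]
  Insert 7 (step 3): P = [3, 7] / [6];  Q = [1, 3] / [2]
  Insert 1 (step 4): P = [1, 7] / [3] / [6];  Q = [1, 3] / [2] / [4]
  Insert 5 (step 5): P = [1, 5] / [3, 7] / [6];  Q = [1, 3] / [2, 5] / [4]
  Insert 2 (step 6): P = [1, 2] / [3, 5] / [6, 7];  Q = [1, 3] / [2, 5] / [4, 6]
  Insert 4 (step 7): P = [1, 2, 4] / [3, 5] / [6, 7];  Q = [1, 3, 7] / [2, 5] / [4, 6]
Final shape: (3, 2, 2).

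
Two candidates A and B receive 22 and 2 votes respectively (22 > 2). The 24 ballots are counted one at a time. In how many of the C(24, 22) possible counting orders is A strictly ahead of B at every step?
Strict-lead orderings = 230

Total orderings of the 24 votes with 22 for A: C(24, 22) = 276. By the Bertrand ballot formula (Cycle Lemma / reflection principle), the number of orderings in which A is strictly ahead of B throughout is (p − q)/(p + q) · C(p + q, p) = (22 − 2)/(22 + 2) · 276 = 230.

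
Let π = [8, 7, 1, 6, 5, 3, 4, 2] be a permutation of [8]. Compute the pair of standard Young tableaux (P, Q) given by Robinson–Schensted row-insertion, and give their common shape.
P = [1, 2, 4] / [3] / [5] / [6] / [7] / [8];  Q = [1, 4, 7] / [2] / [3] / [5] / [6] / [8];  common shape = (3, 1, 1, 1, 1, 1)

Row-insert the values π_1, π_2, … into P one at a time, bumping the leftmost entry strictly greater than the inserted value down to the next row. The recording tableau Q records, in position (i, j), the step at which that cell was added to P.
  Insert 8 (step 1): P = [8];  Q = [1]
  Insert 7 (step 2): P = [7] / [8];  Q = [1] / [2]
  Insert 1 (step 3): P = [1] / [7] / [8];  Q = [1] / [2] / [3]
  Insert 6 (step 4): P = [1, 6] / [7] / [8];  Q = [1, 4] / [2] / [3]
  Insert 5 (step 5): P = [1, 5] / [6] / [7] / [8];  Q = [1, 4] / [2] / [3] / [5]
  Insert 3 (step 6): P = [1, 3] / [5] / [6] / [7] / [8];  Q = [1, 4] / [2] / [3] / [5] / [6]
  Insert 4 (step 7): P = [1, 3, 4] / [5] / [6] / [7] / [8];  Q = [1, 4, 7] / [2] / [3] / [5] / [6]
  Insert 2 (step 8): P = [1, 2, 4] / [3] / [5] / [6] / [7] / [8];  Q = [1, 4, 7] / [2] / [3] / [5] / [6] / [8]
Final shape: (3, 1, 1, 1, 1, 1).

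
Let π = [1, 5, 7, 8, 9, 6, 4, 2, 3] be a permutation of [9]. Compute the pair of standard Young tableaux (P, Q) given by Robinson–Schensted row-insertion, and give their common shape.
P = [1, 2, 3, 8, 9] / [4, 6] / [5] / [7];  Q = [1, 2, 3, 4, 5] / [6, 9] / [7] / [8];  common shape = (5, 2, 1, 1)

Row-insert the values π_1, π_2, … into P one at a time, bumping the leftmost entry strictly greater than the inserted value down to the next row. The recording tableau Q records, in position (i, j), the step at which that cell was added to P.
  Insert 1 (step 1): P = [1];  Q = [1]
  Insert 5 (step 2): P = [1, 5];  Q = [1, 2]
  Insert 7 (step 3): P = [1, 5, 7];  Q = [1, 2, 3]
  Insert 8 (step 4): P = [1, 5, 7, 8];  Q = [1, 2, 3, 4]
  Insert 9 (step 5): P = [1, 5, 7, 8, 9];  Q = [1, 2, 3, 4, 5]
  Insert 6 (step 6): P = [1, 5, 6, 8, 9] / [7];  Q = [1, 2, 3, 4, 5] / [6]
  Insert 4 (step 7): P = [1, 4, 6, 8, 9] / [5] / [7];  Q = [1, 2, 3, 4, 5] / [6] / [7]
  Insert 2 (step 8): P = [1, 2, 6, 8, 9] / [4] / [5] / [7];  Q = [1, 2, 3, 4, 5] / [6] / [7] / [8]
  Insert 3 (step 9): P = [1, 2, 3, 8, 9] / [4, 6] / [5] / [7];  Q = [1, 2, 3, 4, 5] / [6, 9] / [7] / [8]
Final shape: (5, 2, 1, 1).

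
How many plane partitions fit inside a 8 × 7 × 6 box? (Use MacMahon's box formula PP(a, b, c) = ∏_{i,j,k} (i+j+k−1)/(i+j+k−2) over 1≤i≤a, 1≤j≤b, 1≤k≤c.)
PP(8, 7, 6) = 19702998159210080

Evaluate the triple product over i = 1..8, j = 1..7, k = 1..6. The factors are (2/1) · (3/2) · (4/3) · (5/4) · (6/5) · (7/6) · (3/2) · (4/3) · … (336 factors total). The numerators and denominators telescope so the product is an integer; carrying out the multiplication exactly gives PP(8, 7, 6) = 19702998159210080.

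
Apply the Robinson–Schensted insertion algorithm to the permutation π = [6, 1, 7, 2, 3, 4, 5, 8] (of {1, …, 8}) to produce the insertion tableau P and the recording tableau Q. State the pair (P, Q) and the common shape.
P = [1, 2, 3, 4, 5, 8] / [6, 7];  Q = [1, 3, 5, 6, 7, 8] / [2, 4];  common shape = (6, 2)

Row-insert the values π_1, π_2, … into P one at a time, bumping the leftmost entry strictly greater than the inserted value down to the next row. The recording tableau Q records, in position (i, j), the step at which that cell was added to P.
  Insert 6 (step 1): P = [6];  Q = [1]
  Insert 1 (step 2): P = [1] / [6];  Q = [1] / [2]
  Insert 7 (step 3): P = [1, 7] / [6];  Q = [1, 3] / [2]
  Insert 2 (step 4): P = [1, 2] / [6, 7];  Q = [1, 3] / [2, 4]
  Insert 3 (step 5): P = [1, 2, 3] / [6, 7];  Q = [1, 3, 5] / [2, 4]
  Insert 4 (step 6): P = [1, 2, 3, 4] / [6, 7];  Q = [1, 3, 5, 6] / [2, 4]
  Insert 5 (step 7): P = [1, 2, 3, 4, 5] / [6, 7];  Q = [1, 3, 5, 6, 7] / [2, 4]
  Insert 8 (step 8): P = [1, 2, 3, 4, 5, 8] / [6, 7];  Q = [1, 3, 5, 6, 7, 8] / [2, 4]
Final shape: (6, 2).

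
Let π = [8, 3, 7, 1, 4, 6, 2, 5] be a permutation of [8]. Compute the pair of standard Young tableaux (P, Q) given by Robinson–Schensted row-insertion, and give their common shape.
P = [1, 2, 5] / [3, 4, 6] / [7] / [8];  Q = [1, 3, 6] / [2, 5, 8] / [4] / [7];  common shape = (3, 3, 1, 1)

Row-insert the values π_1, π_2, … into P one at a time, bumping the leftmost entry strictly greater than the inserted value down to the next row. The recording tableau Q records, in position (i, j), the step at which that cell was added to P.
  Insert 8 (step 1): P = [8];  Q = [1]
  Insert 3 (step 2): P = [3] / [8];  Q = [1] / [2]
  Insert 7 (step 3): P = [3, 7] / [8];  Q = [1, 3] / [2]
  Insert 1 (step 4): P = [1, 7] / [3] / [8];  Q = [1, 3] / [2] / [4]
  Insert 4 (step 5): P = [1, 4] / [3, 7] / [8];  Q = [1, 3] / [2, 5] / [4]
  Insert 6 (step 6): P = [1, 4, 6] / [3, 7] / [8];  Q = [1, 3, 6] / [2, 5] / [4]
  Insert 2 (step 7): P = [1, 2, 6] / [3, 4] / [7] / [8];  Q = [1, 3, 6] / [2, 5] / [4] / [7]
  Insert 5 (step 8): P = [1, 2, 5] / [3, 4, 6] / [7] / [8];  Q = [1, 3, 6] / [2, 5, 8] / [4] / [7]
Final shape: (3, 3, 1, 1).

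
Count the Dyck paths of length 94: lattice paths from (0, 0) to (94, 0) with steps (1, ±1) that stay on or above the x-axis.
C_47 = 33868773757191046886429490

These Dyck paths are counted by the Catalan number C_n = (1/(n + 1)) · C(2n, n). For n = 47: C_47 = (1/48) · C(94, 47) = 1625701140345170250548615520/48 = 33868773757191046886429490.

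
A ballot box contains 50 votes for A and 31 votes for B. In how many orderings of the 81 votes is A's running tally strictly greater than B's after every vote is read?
Strict-lead orderings = 5437317360063503735392

Total orderings of the 81 votes with 50 for A: C(81, 50) = 23180142429744410661408. By the Bertrand ballot formula (Cycle Lemma / reflection principle), the number of orderings in which A is strictly ahead of B throughout is (p − q)/(p + q) · C(p + q, p) = (50 − 31)/(50 + 31) · 23180142429744410661408 = 5437317360063503735392.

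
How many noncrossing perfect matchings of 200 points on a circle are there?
C_100 = 896519947090131496687170070074100632420837521538745909320

These noncrossing handshakes are counted by the Catalan number C_n = (1/(n + 1)) · C(2n, n). For n = 100: C_100 = (1/101) · C(200, 100) = 90548514656103281165404177077484163874504589675413336841320/101 = 896519947090131496687170070074100632420837521538745909320.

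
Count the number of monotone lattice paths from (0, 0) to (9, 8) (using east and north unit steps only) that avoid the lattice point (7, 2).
Number of paths = 23302

Total paths from (0, 0) to (9, 8): C(17, 9) = 24310. Paths through (7, 2): (paths (0, 0) → (7, 2)) × (paths (7, 2) → (9, 8)) = C(9, 7) · C(8, 2) = 36 · 28 = 1008. Avoidance count = 24310 − 1008 = 23302.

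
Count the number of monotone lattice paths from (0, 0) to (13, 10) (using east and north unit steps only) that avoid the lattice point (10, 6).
Number of paths = 863786

Total paths from (0, 0) to (13, 10): C(23, 13) = 1144066. Paths through (10, 6): (paths (0, 0) → (10, 6)) × (paths (10, 6) → (13, 10)) = C(16, 10) · C(7, 3) = 8008 · 35 = 280280. Avoidance count = 1144066 − 280280 = 863786.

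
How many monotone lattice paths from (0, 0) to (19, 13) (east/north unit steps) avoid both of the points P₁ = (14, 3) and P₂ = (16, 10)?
Number of paths = 239586460

Inclusion–exclusion. Total paths: C(32, 19) = 347373600. Through P₁: C(17, 14)·C(15, 5) = 2042040. Through P₂: C(26, 16)·C(6, 3) = 106234700. Since P₁ is strictly southwest of P₂, a monotone path through both must visit P₁ then P₂; paths through both = C(17, 14)·C(9, 2)·C(6, 3) = 489600. Avoid both = 347373600 − 2042040 − 106234700 + 489600 = 239586460.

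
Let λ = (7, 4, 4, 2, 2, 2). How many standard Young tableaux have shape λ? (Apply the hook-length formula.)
# SYT of shape (7, 4, 4, 2, 2, 2) = 377910000

Hook-length formula: f^λ = n! / Π hook(c), product over all cells c of the Young diagram. For λ = (7, 4, 4, 2, 2, 2), n = 21 boxes. Hook lengths by row (left-to-right, top-to-bottom): [12, 11, 7, 6, 3, 2, 1]; [8, 7, 3, 2]; [7, 6, 2, 1]; [4, 3]; [3, 2]; [2, 1]. Product of hooks = 135193411584. So f^λ = 21! / 135193411584 = 51090942171709440000 / 135193411584 = 377910000.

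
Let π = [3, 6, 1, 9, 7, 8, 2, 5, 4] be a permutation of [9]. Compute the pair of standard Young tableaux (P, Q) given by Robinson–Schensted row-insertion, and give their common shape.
P = [1, 2, 4, 8] / [3, 5, 7] / [6] / [9];  Q = [1, 2, 4, 6] / [3, 5, 8] / [7] / [9];  common shape = (4, 3, 1, 1)

Row-insert the values π_1, π_2, … into P one at a time, bumping the leftmost entry strictly greater than the inserted value down to the next row. The recording tableau Q records, in position (i, j), the step at which that cell was added to P.
  Insert 3 (step 1): P = [3];  Q = [1]
  Insert 6 (step 2): P = [3, 6];  Q = [1, 2]
  Insert 1 (step 3): P = [1, 6] / [3];  Q = [1, 2] / [3]
  Insert 9 (step 4): P = [1, 6, 9] / [3];  Q = [1, 2, 4] / [3]
  Insert 7 (step 5): P = [1, 6, 7] / [3, 9];  Q = [1, 2, 4] / [3, 5]
  Insert 8 (step 6): P = [1, 6, 7, 8] / [3, 9];  Q = [1, 2, 4, 6] / [3, 5]
  Insert 2 (step 7): P = [1, 2, 7, 8] / [3, 6] / [9];  Q = [1, 2, 4, 6] / [3, 5] / [7]
  Insert 5 (step 8): P = [1, 2, 5, 8] / [3, 6, 7] / [9];  Q = [1, 2, 4, 6] / [3, 5, 8] / [7]
  Insert 4 (step 9): P = [1, 2, 4, 8] / [3, 5, 7] / [6] / [9];  Q = [1, 2, 4, 6] / [3, 5, 8] / [7] / [9]
Final shape: (4, 3, 1, 1).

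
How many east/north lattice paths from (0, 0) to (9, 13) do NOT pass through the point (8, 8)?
Number of paths = 420200

Total paths from (0, 0) to (9, 13): C(22, 9) = 497420. Paths through (8, 8): (paths (0, 0) → (8, 8)) × (paths (8, 8) → (9, 13)) = C(16, 8) · C(6, 1) = 12870 · 6 = 77220. Avoidance count = 497420 − 77220 = 420200.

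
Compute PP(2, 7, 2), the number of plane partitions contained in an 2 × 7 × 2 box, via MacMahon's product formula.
PP(2, 7, 2) = 540

Evaluate the triple product over i = 1..2, j = 1..7, k = 1..2. The factors are (2/1) · (3/2) · (3/2) · (4/3) · (4/3) · (5/4) · (5/4) · (6/5) · … (28 factors total). The numerators and denominators telescope so the product is an integer; carrying out the multiplication exactly gives PP(2, 7, 2) = 540.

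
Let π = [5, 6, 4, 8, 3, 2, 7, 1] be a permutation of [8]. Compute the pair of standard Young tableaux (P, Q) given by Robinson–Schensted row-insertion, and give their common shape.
P = [1, 6, 7] / [2, 8] / [3] / [4] / [5];  Q = [1, 2, 4] / [3, 7] / [5] / [6] / [8];  common shape = (3, 2, 1, 1, 1)

Row-insert the values π_1, π_2, … into P one at a time, bumping the leftmost entry strictly greater than the inserted value down to the next row. The recording tableau Q records, in position (i, j), the step at which that cell was added to P.
  Insert 5 (step 1): P = [5];  Q = [1]
  Insert 6 (step 2): P = [5, 6];  Q = [1, 2]
  Insert 4 (step 3): P = [4, 6] / [5];  Q = [1, 2] / [3]
  Insert 8 (step 4): P = [4, 6, 8] / [5];  Q = [1, 2, 4] / [3]
  Insert 3 (step 5): P = [3, 6, 8] / [4] / [5];  Q = [1, 2, 4] / [3] / [5]
  Insert 2 (step 6): P = [2, 6, 8] / [3] / [4] / [5];  Q = [1, 2, 4] / [3] / [5] / [6]
  Insert 7 (step 7): P = [2, 6, 7] / [3, 8] / [4] / [5];  Q = [1, 2, 4] / [3, 7] / [5] / [6]
  Insert 1 (step 8): P = [1, 6, 7] / [2, 8] / [3] / [4] / [5];  Q = [1, 2, 4] / [3, 7] / [5] / [6] / [8]
Final shape: (3, 2, 1, 1, 1).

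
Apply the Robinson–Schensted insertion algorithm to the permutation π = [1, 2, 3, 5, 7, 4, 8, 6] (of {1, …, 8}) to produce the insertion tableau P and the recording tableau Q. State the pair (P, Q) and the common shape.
P = [1, 2, 3, 4, 6, 8] / [5, 7];  Q = [1, 2, 3, 4, 5, 7] / [6, 8];  common shape = (6, 2)

Row-insert the values π_1, π_2, … into P one at a time, bumping the leftmost entry strictly greater than the inserted value down to the next row. The recording tableau Q records, in position (i, j), the step at which that cell was added to P.
  Insert 1 (step 1): P = [1];  Q = [1]
  Insert 2 (step 2): P = [1, 2];  Q = [1, 2]
  Insert 3 (step 3): P = [1, 2, 3];  Q = [1, 2, 3]
  Insert 5 (step 4): P = [1, 2, 3, 5];  Q = [1, 2, 3, 4]
  Insert 7 (step 5): P = [1, 2, 3, 5, 7];  Q = [1, 2, 3, 4, 5]
  Insert 4 (step 6): P = [1, 2, 3, 4, 7] / [5];  Q = [1, 2, 3, 4, 5] / [6]
  Insert 8 (step 7): P = [1, 2, 3, 4, 7, 8] / [5];  Q = [1, 2, 3, 4, 5, 7] / [6]
  Insert 6 (step 8): P = [1, 2, 3, 4, 6, 8] / [5, 7];  Q = [1, 2, 3, 4, 5, 7] / [6, 8]
Final shape: (6, 2).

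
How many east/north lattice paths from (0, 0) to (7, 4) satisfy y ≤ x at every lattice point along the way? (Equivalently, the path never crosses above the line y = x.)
Number of paths = 165

By the reflection principle (André's argument), the number of monotone paths to (7, 4) with n ≤ m that never go above y = x is C(11, 7) − C(11, 8) = 330 − 165 = 165.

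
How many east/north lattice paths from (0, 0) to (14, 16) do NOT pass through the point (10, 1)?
Number of paths = 145380039

Total paths from (0, 0) to (14, 16): C(30, 14) = 145422675. Paths through (10, 1): (paths (0, 0) → (10, 1)) × (paths (10, 1) → (14, 16)) = C(11, 10) · C(19, 4) = 11 · 3876 = 42636. Avoidance count = 145422675 − 42636 = 145380039.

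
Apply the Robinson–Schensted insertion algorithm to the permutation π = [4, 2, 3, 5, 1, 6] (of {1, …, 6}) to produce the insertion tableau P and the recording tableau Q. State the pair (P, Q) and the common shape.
P = [1, 3, 5, 6] / [2] / [4];  Q = [1, 3, 4, 6] / [2] / [5];  common shape = (4, 1, 1)

Row-insert the values π_1, π_2, … into P one at a time, bumping the leftmost entry strictly greater than the inserted value down to the next row. The recording tableau Q records, in position (i, j), the step at which that cell was added to P.
  Insert 4 (step 1): P = [4];  Q = [1]
  Insert 2 (step 2): P = [2] / [4];  Q = [1] / [2]
  Insert 3 (step 3): P = [2, 3] / [4];  Q = [1, 3] / [2]
  Insert 5 (step 4): P = [2, 3, 5] / [4];  Q = [1, 3, 4] / [2]
  Insert 1 (step 5): P = [1, 3, 5] / [2] / [4];  Q = [1, 3, 4] / [2] / [5]
  Insert 6 (step 6): P = [1, 3, 5, 6] / [2] / [4];  Q = [1, 3, 4, 6] / [2] / [5]
Final shape: (4, 1, 1).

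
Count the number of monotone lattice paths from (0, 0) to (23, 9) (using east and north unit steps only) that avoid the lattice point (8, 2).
Number of paths = 20374320

Total paths from (0, 0) to (23, 9): C(32, 23) = 28048800. Paths through (8, 2): (paths (0, 0) → (8, 2)) × (paths (8, 2) → (23, 9)) = C(10, 8) · C(22, 15) = 45 · 170544 = 7674480. Avoidance count = 28048800 − 7674480 = 20374320.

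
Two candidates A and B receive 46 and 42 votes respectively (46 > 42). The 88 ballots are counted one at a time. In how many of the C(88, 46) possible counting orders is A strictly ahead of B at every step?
Strict-lead orderings = 1090517614891254687077640

Total orderings of the 88 votes with 46 for A: C(88, 46) = 23991387527607603115708080. By the Bertrand ballot formula (Cycle Lemma / reflection principle), the number of orderings in which A is strictly ahead of B throughout is (p − q)/(p + q) · C(p + q, p) = (46 − 42)/(46 + 42) · 23991387527607603115708080 = 1090517614891254687077640.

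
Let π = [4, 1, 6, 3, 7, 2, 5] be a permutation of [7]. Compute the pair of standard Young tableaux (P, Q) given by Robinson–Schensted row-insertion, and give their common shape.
P = [1, 2, 5] / [3, 6, 7] / [4];  Q = [1, 3, 5] / [2, 4, 7] / [6];  common shape = (3, 3, 1)

Row-insert the values π_1, π_2, … into P one at a time, bumping the leftmost entry strictly greater than the inserted value down to the next row. The recording tableau Q records, in position (i, j), the step at which that cell was added to P.
  Insert 4 (step 1): P = [4];  Q = [1]
  Insert 1 (step 2): P = [1] / [4];  Q = [1] / [2]
  Insert 6 (step 3): P = [1, 6] / [4];  Q = [1, 3] / [2]
  Insert 3 (step 4): P = [1, 3] / [4, 6];  Q = [1, 3] / [2, 4]
  Insert 7 (step 5): P = [1, 3, 7] / [4, 6];  Q = [1, 3, 5] / [2, 4]
  Insert 2 (step 6): P = [1, 2, 7] / [3, 6] / [4];  Q = [1, 3, 5] / [2, 4] / [6]
  Insert 5 (step 7): P = [1, 2, 5] / [3, 6, 7] / [4];  Q = [1, 3, 5] / [2, 4, 7] / [6]
Final shape: (3, 3, 1).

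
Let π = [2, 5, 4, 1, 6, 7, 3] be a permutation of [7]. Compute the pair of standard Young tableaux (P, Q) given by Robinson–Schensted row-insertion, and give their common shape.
P = [1, 3, 6, 7] / [2, 4] / [5];  Q = [1, 2, 5, 6] / [3, 7] / [4];  common shape = (4, 2, 1)

Row-insert the values π_1, π_2, … into P one at a time, bumping the leftmost entry strictly greater than the inserted value down to the next row. The recording tableau Q records, in position (i, j), the step at which that cell was added to P.
  Insert 2 (step 1): P = [2];  Q = [1]
  Insert 5 (step 2): P = [2, 5];  Q = [1, 2]
  Insert 4 (step 3): P = [2, 4] / [5];  Q = [1, 2] / [3]
  Insert 1 (step 4): P = [1, 4] / [2] / [5];  Q = [1, 2] / [3] / [4]
  Insert 6 (step 5): P = [1, 4, 6] / [2] / [5];  Q = [1, 2, 5] / [3] / [4]
  Insert 7 (step 6): P = [1, 4, 6, 7] / [2] / [5];  Q = [1, 2, 5, 6] / [3] / [4]
  Insert 3 (step 7): P = [1, 3, 6, 7] / [2, 4] / [5];  Q = [1, 2, 5, 6] / [3, 7] / [4]
Final shape: (4, 2, 1).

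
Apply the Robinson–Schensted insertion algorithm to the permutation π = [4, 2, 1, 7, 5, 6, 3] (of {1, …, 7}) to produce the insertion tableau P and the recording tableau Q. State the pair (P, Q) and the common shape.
P = [1, 3, 6] / [2, 5] / [4, 7];  Q = [1, 4, 6] / [2, 5] / [3, 7];  common shape = (3, 2, 2)

Row-insert the values π_1, π_2, … into P one at a time, bumping the leftmost entry strictly greater than the inserted value down to the next row. The recording tableau Q records, in position (i, j), the step at which that cell was added to P.
  Insert 4 (step 1): P = [4];  Q = [1]
  Insert 2 (step 2): P = [2] / [4];  Q = [1] / [2]
  Insert 1 (step 3): P = [1] / [2] / [4];  Q = [1] / [2] / [3]
  Insert 7 (step 4): P = [1, 7] / [2] / [4];  Q = [1, 4] / [2] / [3]
  Insert 5 (step 5): P = [1, 5] / [2, 7] / [4];  Q = [1, 4] / [2, 5] / [3]
  Insert 6 (step 6): P = [1, 5, 6] / [2, 7] / [4];  Q = [1, 4, 6] / [2, 5] / [3]
  Insert 3 (step 7): P = [1, 3, 6] / [2, 5] / [4, 7];  Q = [1, 4, 6] / [2, 5] / [3, 7]
Final shape: (3, 2, 2).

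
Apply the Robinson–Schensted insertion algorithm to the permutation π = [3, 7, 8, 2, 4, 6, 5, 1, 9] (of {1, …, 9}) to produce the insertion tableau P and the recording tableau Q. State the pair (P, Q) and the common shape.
P = [1, 4, 5, 9] / [2, 6, 8] / [3] / [7];  Q = [1, 2, 3, 9] / [4, 5, 6] / [7] / [8];  common shape = (4, 3, 1, 1)

Row-insert the values π_1, π_2, … into P one at a time, bumping the leftmost entry strictly greater than the inserted value down to the next row. The recording tableau Q records, in position (i, j), the step at which that cell was added to P.
  Insert 3 (step 1): P = [3];  Q = [1]
  Insert 7 (step 2): P = [3, 7];  Q = [1, 2]
  Insert 8 (step 3): P = [3, 7, 8];  Q = [1, 2, 3]
  Insert 2 (step 4): P = [2, 7, 8] / [3];  Q = [1, 2, 3] / [4]
  Insert 4 (step 5): P = [2, 4, 8] / [3, 7];  Q = [1, 2, 3] / [4, 5]
  Insert 6 (step 6): P = [2, 4, 6] / [3, 7, 8];  Q = [1, 2, 3] / [4, 5, 6]
  Insert 5 (step 7): P = [2, 4, 5] / [3, 6, 8] / [7];  Q = [1, 2, 3] / [4, 5, 6] / [7]
  Insert 1 (step 8): P = [1, 4, 5] / [2, 6, 8] / [3] / [7];  Q = [1, 2, 3] / [4, 5, 6] / [7] / [8]
  Insert 9 (step 9): P = [1, 4, 5, 9] / [2, 6, 8] / [3] / [7];  Q = [1, 2, 3, 9] / [4, 5, 6] / [7] / [8]
Final shape: (4, 3, 1, 1).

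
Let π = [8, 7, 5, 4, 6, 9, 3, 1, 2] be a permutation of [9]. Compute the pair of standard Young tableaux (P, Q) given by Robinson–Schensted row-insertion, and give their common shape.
P = [1, 2, 9] / [3, 6] / [4] / [5] / [7] / [8];  Q = [1, 5, 6] / [2, 9] / [3] / [4] / [7] / [8];  common shape = (3, 2, 1, 1, 1, 1)

Row-insert the values π_1, π_2, … into P one at a time, bumping the leftmost entry strictly greater than the inserted value down to the next row. The recording tableau Q records, in position (i, j), the step at which that cell was added to P.
  Insert 8 (step 1): P = [8];  Q = [1]
  Insert 7 (step 2): P = [7] / [8];  Q = [1] / [2]
  Insert 5 (step 3): P = [5] / [7] / [8];  Q = [1] / [2] / [3]
  Insert 4 (step 4): P = [4] / [5] / [7] / [8];  Q = [1] / [2] / [3] / [4]
  Insert 6 (step 5): P = [4, 6] / [5] / [7] / [8];  Q = [1, 5] / [2] / [3] / [4]
  Insert 9 (step 6): P = [4, 6, 9] / [5] / [7] / [8];  Q = [1, 5, 6] / [2] / [3] / [4]
  Insert 3 (step 7): P = [3, 6, 9] / [4] / [5] / [7] / [8];  Q = [1, 5, 6] / [2] / [3] / [4] / [7]
  Insert 1 (step 8): P = [1, 6, 9] / [3] / [4] / [5] / [7] / [8];  Q = [1, 5, 6] / [2] / [3] / [4] / [7] / [8]
  Insert 2 (step 9): P = [1, 2, 9] / [3, 6] / [4] / [5] / [7] / [8];  Q = [1, 5, 6] / [2, 9] / [3] / [4] / [7] / [8]
Final shape: (3, 2, 1, 1, 1, 1).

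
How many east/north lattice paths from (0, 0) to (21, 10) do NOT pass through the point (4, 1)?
Number of paths = 28729415

Total paths from (0, 0) to (21, 10): C(31, 21) = 44352165. Paths through (4, 1): (paths (0, 0) → (4, 1)) × (paths (4, 1) → (21, 10)) = C(5, 4) · C(26, 17) = 5 · 3124550 = 15622750. Avoidance count = 44352165 − 15622750 = 28729415.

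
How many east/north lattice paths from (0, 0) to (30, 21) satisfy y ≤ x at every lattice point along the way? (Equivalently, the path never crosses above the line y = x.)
Number of paths = 36921502679600

By the reflection principle (André's argument), the number of monotone paths to (30, 21) with n ≤ m that never go above y = x is C(51, 30) − C(51, 31) = 114456658306760 − 77535155627160 = 36921502679600.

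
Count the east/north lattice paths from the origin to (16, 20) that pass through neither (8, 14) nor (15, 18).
Number of paths = 3552700140

Inclusion–exclusion. Total paths: C(36, 16) = 7307872110. Through P₁: C(22, 8)·C(14, 8) = 960269310. Through P₂: C(33, 15)·C(3, 1) = 3111474960. Since P₁ is strictly southwest of P₂, a monotone path through both must visit P₁ then P₂; paths through both = C(22, 8)·C(11, 7)·C(3, 1) = 316572300. Avoid both = 7307872110 − 960269310 − 3111474960 + 316572300 = 3552700140.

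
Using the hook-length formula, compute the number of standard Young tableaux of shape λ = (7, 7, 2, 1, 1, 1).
# SYT of shape (7, 7, 2, 1, 1, 1) = 6348888

Hook-length formula: f^λ = n! / Π hook(c), product over all cells c of the Young diagram. For λ = (7, 7, 2, 1, 1, 1), n = 19 boxes. Hook lengths by row (left-to-right, top-to-bottom): [12, 8, 6, 5, 4, 3, 2]; [11, 7, 5, 4, 3, 2, 1]; [5, 1]; [3]; [2]; [1]. Product of hooks = 19160064000. So f^λ = 19! / 19160064000 = 121645100408832000 / 19160064000 = 6348888.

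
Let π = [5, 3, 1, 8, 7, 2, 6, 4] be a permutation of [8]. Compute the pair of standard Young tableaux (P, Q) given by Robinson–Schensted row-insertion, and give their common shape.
P = [1, 2, 4] / [3, 6] / [5, 7] / [8];  Q = [1, 4, 7] / [2, 5] / [3, 6] / [8];  common shape = (3, 2, 2, 1)

Row-insert the values π_1, π_2, … into P one at a time, bumping the leftmost entry strictly greater than the inserted value down to the next row. The recording tableau Q records, in position (i, j), the step at which that cell was added to P.
  Insert 5 (step 1): P = [5];  Q = [1]
  Insert 3 (step 2): P = [3] / [5];  Q = [1] / [2]
  Insert 1 (step 3): P = [1] / [3] / [5];  Q = [1] / [2] / [3]
  Insert 8 (step 4): P = [1, 8] / [3] / [5];  Q = [1, 4] / [2] / [3]
  Insert 7 (step 5): P = [1, 7] / [3, 8] / [5];  Q = [1, 4] / [2, 5] / [3]
  Insert 2 (step 6): P = [1, 2] / [3, 7] / [5, 8];  Q = [1, 4] / [2, 5] / [3, 6]
  Insert 6 (step 7): P = [1, 2, 6] / [3, 7] / [5, 8];  Q = [1, 4, 7] / [2, 5] / [3, 6]
  Insert 4 (step 8): P = [1, 2, 4] / [3, 6] / [5, 7] / [8];  Q = [1, 4, 7] / [2, 5] / [3, 6] / [8]
Final shape: (3, 2, 2, 1).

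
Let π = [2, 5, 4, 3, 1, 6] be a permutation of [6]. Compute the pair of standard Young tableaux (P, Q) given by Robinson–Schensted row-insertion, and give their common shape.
P = [1, 3, 6] / [2] / [4] / [5];  Q = [1, 2, 6] / [3] / [4] / [5];  common shape = (3, 1, 1, 1)

Row-insert the values π_1, π_2, … into P one at a time, bumping the leftmost entry strictly greater than the inserted value down to the next row. The recording tableau Q records, in position (i, j), the step at which that cell was added to P.
  Insert 2 (step 1): P = [2];  Q = [1]
  Insert 5 (step 2): P = [2, 5];  Q = [1, 2]
  Insert 4 (step 3): P = [2, 4] / [5];  Q = [1, 2] / [3]
  Insert 3 (step 4): P = [2, 3] / [4] / [5];  Q = [1, 2] / [3] / [4]
  Insert 1 (step 5): P = [1, 3] / [2] / [4] / [5];  Q = [1, 2] / [3] / [4] / [5]
  Insert 6 (step 6): P = [1, 3, 6] / [2] / [4] / [5];  Q = [1, 2, 6] / [3] / [4] / [5]
Final shape: (3, 1, 1, 1).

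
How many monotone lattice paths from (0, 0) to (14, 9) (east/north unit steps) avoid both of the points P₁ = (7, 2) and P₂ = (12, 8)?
Number of paths = 365624

Inclusion–exclusion. Total paths: C(23, 14) = 817190. Through P₁: C(9, 7)·C(14, 7) = 123552. Through P₂: C(20, 12)·C(3, 2) = 377910. Since P₁ is strictly southwest of P₂, a monotone path through both must visit P₁ then P₂; paths through both = C(9, 7)·C(11, 5)·C(3, 2) = 49896. Avoid both = 817190 − 123552 − 377910 + 49896 = 365624.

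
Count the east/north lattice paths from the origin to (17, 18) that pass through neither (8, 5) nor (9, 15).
Number of paths = 3683985855

Inclusion–exclusion. Total paths: C(35, 17) = 4537567650. Through P₁: C(13, 8)·C(22, 9) = 640179540. Through P₂: C(24, 9)·C(11, 8) = 215738160. Since P₁ is strictly southwest of P₂, a monotone path through both must visit P₁ then P₂; paths through both = C(13, 8)·C(11, 1)·C(11, 8) = 2335905. Avoid both = 4537567650 − 640179540 − 215738160 + 2335905 = 3683985855.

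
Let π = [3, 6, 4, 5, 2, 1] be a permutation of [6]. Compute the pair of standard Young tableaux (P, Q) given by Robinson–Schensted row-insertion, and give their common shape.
P = [1, 4, 5] / [2] / [3] / [6];  Q = [1, 2, 4] / [3] / [5] / [6];  common shape = (3, 1, 1, 1)

Row-insert the values π_1, π_2, … into P one at a time, bumping the leftmost entry strictly greater than the inserted value down to the next row. The recording tableau Q records, in position (i, j), the step at which that cell was added to P.
  Insert 3 (step 1): P = [3];  Q = [1]
  Insert 6 (step 2): P = [3, 6];  Q = [1, 2]
  Insert 4 (step 3): P = [3, 4] / [6];  Q = [1, 2] / [3]
  Insert 5 (step 4): P = [3, 4, 5] / [6];  Q = [1, 2, 4] / [3]
  Insert 2 (step 5): P = [2, 4, 5] / [3] / [6];  Q = [1, 2, 4] / [3] / [5]
  Insert 1 (step 6): P = [1, 4, 5] / [2] / [3] / [6];  Q = [1, 2, 4] / [3] / [5] / [6]
Final shape: (3, 1, 1, 1).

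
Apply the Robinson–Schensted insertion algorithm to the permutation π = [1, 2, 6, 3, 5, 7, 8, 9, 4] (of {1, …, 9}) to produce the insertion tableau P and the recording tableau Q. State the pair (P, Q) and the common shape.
P = [1, 2, 3, 4, 7, 8, 9] / [5] / [6];  Q = [1, 2, 3, 5, 6, 7, 8] / [4] / [9];  common shape = (7, 1, 1)

Row-insert the values π_1, π_2, … into P one at a time, bumping the leftmost entry strictly greater than the inserted value down to the next row. The recording tableau Q records, in position (i, j), the step at which that cell was added to P.
  Insert 1 (step 1): P = [1];  Q = [1]
  Insert 2 (step 2): P = [1, 2];  Q = [1, 2]
  Insert 6 (step 3): P = [1, 2, 6];  Q = [1, 2, 3]
  Insert 3 (step 4): P = [1, 2, 3] / [6];  Q = [1, 2, 3] / [4]
  Insert 5 (step 5): P = [1, 2, 3, 5] / [6];  Q = [1, 2, 3, 5] / [4]
  Insert 7 (step 6): P = [1, 2, 3, 5, 7] / [6];  Q = [1, 2, 3, 5, 6] / [4]
  Insert 8 (step 7): P = [1, 2, 3, 5, 7, 8] / [6];  Q = [1, 2, 3, 5, 6, 7] / [4]
  Insert 9 (step 8): P = [1, 2, 3, 5, 7, 8, 9] / [6];  Q = [1, 2, 3, 5, 6, 7, 8] / [4]
  Insert 4 (step 9): P = [1, 2, 3, 4, 7, 8, 9] / [5] / [6];  Q = [1, 2, 3, 5, 6, 7, 8] / [4] / [9]
Final shape: (7, 1, 1).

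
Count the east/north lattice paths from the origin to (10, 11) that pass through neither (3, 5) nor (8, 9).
Number of paths = 153096

Inclusion–exclusion. Total paths: C(21, 10) = 352716. Through P₁: C(8, 3)·C(13, 7) = 96096. Through P₂: C(17, 8)·C(4, 2) = 145860. Since P₁ is strictly southwest of P₂, a monotone path through both must visit P₁ then P₂; paths through both = C(8, 3)·C(9, 5)·C(4, 2) = 42336. Avoid both = 352716 − 96096 − 145860 + 42336 = 153096.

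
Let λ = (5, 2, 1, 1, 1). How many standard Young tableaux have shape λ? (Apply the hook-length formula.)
# SYT of shape (5, 2, 1, 1, 1) = 448

Hook-length formula: f^λ = n! / Π hook(c), product over all cells c of the Young diagram. For λ = (5, 2, 1, 1, 1), n = 10 boxes. Hook lengths by row (left-to-right, top-to-bottom): [9, 5, 3, 2, 1]; [5, 1]; [3]; [2]; [1]. Product of hooks = 8100. So f^λ = 10! / 8100 = 3628800 / 8100 = 448.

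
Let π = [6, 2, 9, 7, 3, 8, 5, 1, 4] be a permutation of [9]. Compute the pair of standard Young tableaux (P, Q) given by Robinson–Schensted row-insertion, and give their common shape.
P = [1, 3, 4] / [2, 5, 8] / [6, 7] / [9];  Q = [1, 3, 6] / [2, 4, 7] / [5, 9] / [8];  common shape = (3, 3, 2, 1)

Row-insert the values π_1, π_2, … into P one at a time, bumping the leftmost entry strictly greater than the inserted value down to the next row. The recording tableau Q records, in position (i, j), the step at which that cell was added to P.
  Insert 6 (step 1): P = [6];  Q = [1]
  Insert 2 (step 2): P = [2] / [6];  Q = [1] / [2]
  Insert 9 (step 3): P = [2, 9] / [6];  Q = [1, 3] / [2]
  Insert 7 (step 4): P = [2, 7] / [6, 9];  Q = [1, 3] / [2, 4]
  Insert 3 (step 5): P = [2, 3] / [6, 7] / [9];  Q = [1, 3] / [2, 4] / [5]
  Insert 8 (step 6): P = [2, 3, 8] / [6, 7] / [9];  Q = [1, 3, 6] / [2, 4] / [5]
  Insert 5 (step 7): P = [2, 3, 5] / [6, 7, 8] / [9];  Q = [1, 3, 6] / [2, 4, 7] / [5]
  Insert 1 (step 8): P = [1, 3, 5] / [2, 7, 8] / [6] / [9];  Q = [1, 3, 6] / [2, 4, 7] / [5] / [8]
  Insert 4 (step 9): P = [1, 3, 4] / [2, 5, 8] / [6, 7] / [9];  Q = [1, 3, 6] / [2, 4, 7] / [5, 9] / [8]
Final shape: (3, 3, 2, 1).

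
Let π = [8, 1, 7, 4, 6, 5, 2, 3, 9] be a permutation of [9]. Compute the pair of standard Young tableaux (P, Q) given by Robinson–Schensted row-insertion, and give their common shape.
P = [1, 2, 3, 9] / [4, 5] / [6] / [7] / [8];  Q = [1, 3, 5, 9] / [2, 8] / [4] / [6] / [7];  common shape = (4, 2, 1, 1, 1)

Row-insert the values π_1, π_2, … into P one at a time, bumping the leftmost entry strictly greater than the inserted value down to the next row. The recording tableau Q records, in position (i, j), the step at which that cell was added to P.
  Insert 8 (step 1): P = [8];  Q = [1]
  Insert 1 (step 2): P = [1] / [8];  Q = [1] / [2]
  Insert 7 (step 3): P = [1, 7] / [8];  Q = [1, 3] / [2]
  Insert 4 (step 4): P = [1, 4] / [7] / [8];  Q = [1, 3] / [2] / [4]
  Insert 6 (step 5): P = [1, 4, 6] / [7] / [8];  Q = [1, 3, 5] / [2] / [4]
  Insert 5 (step 6): P = [1, 4, 5] / [6] / [7] / [8];  Q = [1, 3, 5] / [2] / [4] / [6]
  Insert 2 (step 7): P = [1, 2, 5] / [4] / [6] / [7] / [8];  Q = [1, 3, 5] / [2] / [4] / [6] / [7]
  Insert 3 (step 8): P = [1, 2, 3] / [4, 5] / [6] / [7] / [8];  Q = [1, 3, 5] / [2, 8] / [4] / [6] / [7]
  Insert 9 (step 9): P = [1, 2, 3, 9] / [4, 5] / [6] / [7] / [8];  Q = [1, 3, 5, 9] / [2, 8] / [4] / [6] / [7]
Final shape: (4, 2, 1, 1, 1).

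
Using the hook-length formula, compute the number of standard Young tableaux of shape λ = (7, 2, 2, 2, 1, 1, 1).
# SYT of shape (7, 2, 2, 2, 1, 1, 1) = 197120

Hook-length formula: f^λ = n! / Π hook(c), product over all cells c of the Young diagram. For λ = (7, 2, 2, 2, 1, 1, 1), n = 16 boxes. Hook lengths by row (left-to-right, top-to-bottom): [13, 9, 5, 4, 3, 2, 1]; [7, 3]; [6, 2]; [5, 1]; [3]; [2]; [1]. Product of hooks = 106142400. So f^λ = 16! / 106142400 = 20922789888000 / 106142400 = 197120.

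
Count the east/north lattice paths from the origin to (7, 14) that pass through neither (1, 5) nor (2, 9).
Number of paths = 79950

Inclusion–exclusion. Total paths: C(21, 7) = 116280. Through P₁: C(6, 1)·C(15, 6) = 30030. Through P₂: C(11, 2)·C(10, 5) = 13860. Since P₁ is strictly southwest of P₂, a monotone path through both must visit P₁ then P₂; paths through both = C(6, 1)·C(5, 1)·C(10, 5) = 7560. Avoid both = 116280 − 30030 − 13860 + 7560 = 79950.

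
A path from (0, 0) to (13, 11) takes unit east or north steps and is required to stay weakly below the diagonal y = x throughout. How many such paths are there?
Number of paths = 534888

By the reflection principle (André's argument), the number of monotone paths to (13, 11) with n ≤ m that never go above y = x is C(24, 13) − C(24, 14) = 2496144 − 1961256 = 534888.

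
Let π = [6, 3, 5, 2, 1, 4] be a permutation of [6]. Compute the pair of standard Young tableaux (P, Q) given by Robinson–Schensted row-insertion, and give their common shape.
P = [1, 4] / [2, 5] / [3] / [6];  Q = [1, 3] / [2, 6] / [4] / [5];  common shape = (2, 2, 1, 1)

Row-insert the values π_1, π_2, … into P one at a time, bumping the leftmost entry strictly greater than the inserted value down to the next row. The recording tableau Q records, in position (i, j), the step at which that cell was added to P.
  Insert 6 (step 1): P = [6];  Q = [1]
  Insert 3 (step 2): P = [3] / [6];  Q = [1] / [2]
  Insert 5 (step 3): P = [3, 5] / [6];  Q = [1, 3] / [2]
  Insert 2 (step 4): P = [2, 5] / [3] / [6];  Q = [1, 3] / [2] / [4]
  Insert 1 (step 5): P = [1, 5] / [2] / [3] / [6];  Q = [1, 3] / [2] / [4] / [5]
  Insert 4 (step 6): P = [1, 4] / [2, 5] / [3] / [6];  Q = [1, 3] / [2, 6] / [4] / [5]
Final shape: (2, 2, 1, 1).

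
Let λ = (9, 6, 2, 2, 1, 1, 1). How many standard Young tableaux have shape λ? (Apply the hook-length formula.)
# SYT of shape (9, 6, 2, 2, 1, 1, 1) = 1015822080

Hook-length formula: f^λ = n! / Π hook(c), product over all cells c of the Young diagram. For λ = (9, 6, 2, 2, 1, 1, 1), n = 22 boxes. Hook lengths by row (left-to-right, top-to-bottom): [15, 11, 8, 7, 6, 5, 3, 2, 1]; [11, 7, 4, 3, 2, 1]; [6, 2]; [5, 1]; [3]; [2]; [1]. Product of hooks = 1106493696000. So f^λ = 22! / 1106493696000 = 1124000727777607680000 / 1106493696000 = 1015822080.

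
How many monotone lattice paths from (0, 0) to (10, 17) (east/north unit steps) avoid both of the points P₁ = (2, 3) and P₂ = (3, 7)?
Number of paths = 3877225

Inclusion–exclusion. Total paths: C(27, 10) = 8436285. Through P₁: C(5, 2)·C(22, 8) = 3197700. Through P₂: C(10, 3)·C(17, 7) = 2333760. Since P₁ is strictly southwest of P₂, a monotone path through both must visit P₁ then P₂; paths through both = C(5, 2)·C(5, 1)·C(17, 7) = 972400. Avoid both = 8436285 − 3197700 − 2333760 + 972400 = 3877225.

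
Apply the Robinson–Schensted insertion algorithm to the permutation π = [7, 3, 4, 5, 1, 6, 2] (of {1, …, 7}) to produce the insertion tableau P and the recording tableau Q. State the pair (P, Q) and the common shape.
P = [1, 2, 5, 6] / [3, 4] / [7];  Q = [1, 3, 4, 6] / [2, 7] / [5];  common shape = (4, 2, 1)

Row-insert the values π_1, π_2, … into P one at a time, bumping the leftmost entry strictly greater than the inserted value down to the next row. The recording tableau Q records, in position (i, j), the step at which that cell was added to P.
  Insert 7 (step 1): P = [7];  Q = [1]
  Insert 3 (step 2): P = [3] / [7];  Q = [1] / [2]
  Insert 4 (step 3): P = [3, 4] / [7];  Q = [1, 3] / [2]
  Insert 5 (step 4): P = [3, 4, 5] / [7];  Q = [1, 3, 4] / [2]
  Insert 1 (step 5): P = [1, 4, 5] / [3] / [7];  Q = [1, 3, 4] / [2] / [5]
  Insert 6 (step 6): P = [1, 4, 5, 6] / [3] / [7];  Q = [1, 3, 4, 6] / [2] / [5]
  Insert 2 (step 7): P = [1, 2, 5, 6] / [3, 4] / [7];  Q = [1, 3, 4, 6] / [2, 7] / [5]
Final shape: (4, 2, 1).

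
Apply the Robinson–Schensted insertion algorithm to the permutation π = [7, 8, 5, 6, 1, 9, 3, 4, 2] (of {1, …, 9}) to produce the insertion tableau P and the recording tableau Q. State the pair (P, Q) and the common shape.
P = [1, 2, 4] / [3, 6, 9] / [5, 8] / [7];  Q = [1, 2, 6] / [3, 4, 8] / [5, 7] / [9];  common shape = (3, 3, 2, 1)

Row-insert the values π_1, π_2, … into P one at a time, bumping the leftmost entry strictly greater than the inserted value down to the next row. The recording tableau Q records, in position (i, j), the step at which that cell was added to P.
  Insert 7 (step 1): P = [7];  Q = [1]
  Insert 8 (step 2): P = [7, 8];  Q = [1, 2]
  Insert 5 (step 3): P = [5, 8] / [7];  Q = [1, 2] / [3]
  Insert 6 (step 4): P = [5, 6] / [7, 8];  Q = [1, 2] / [3, 4]
  Insert 1 (step 5): P = [1, 6] / [5, 8] / [7];  Q = [1, 2] / [3, 4] / [5]
  Insert 9 (step 6): P = [1, 6, 9] / [5, 8] / [7];  Q = [1, 2, 6] / [3, 4] / [5]
  Insert 3 (step 7): P = [1, 3, 9] / [5, 6] / [7, 8];  Q = [1, 2, 6] / [3, 4] / [5, 7]
  Insert 4 (step 8): P = [1, 3, 4] / [5, 6, 9] / [7, 8];  Q = [1, 2, 6] / [3, 4, 8] / [5, 7]
  Insert 2 (step 9): P = [1, 2, 4] / [3, 6, 9] / [5, 8] / [7];  Q = [1, 2, 6] / [3, 4, 8] / [5, 7] / [9]
Final shape: (3, 3, 2, 1).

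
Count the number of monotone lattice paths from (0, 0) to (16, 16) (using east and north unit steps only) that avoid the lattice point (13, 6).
Number of paths = 593320638

Total paths from (0, 0) to (16, 16): C(32, 16) = 601080390. Paths through (13, 6): (paths (0, 0) → (13, 6)) × (paths (13, 6) → (16, 16)) = C(19, 13) · C(13, 3) = 27132 · 286 = 7759752. Avoidance count = 601080390 − 7759752 = 593320638.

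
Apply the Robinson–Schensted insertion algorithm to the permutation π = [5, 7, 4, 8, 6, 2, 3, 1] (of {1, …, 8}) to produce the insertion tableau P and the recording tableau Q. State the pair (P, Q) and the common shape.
P = [1, 3, 8] / [2, 6] / [4, 7] / [5];  Q = [1, 2, 4] / [3, 5] / [6, 7] / [8];  common shape = (3, 2, 2, 1)

Row-insert the values π_1, π_2, … into P one at a time, bumping the leftmost entry strictly greater than the inserted value down to the next row. The recording tableau Q records, in position (i, j), the step at which that cell was added to P.
  Insert 5 (step 1): P = [5];  Q = [1]
  Insert 7 (step 2): P = [5, 7];  Q = [1, 2]
  Insert 4 (step 3): P = [4, 7] / [5];  Q = [1, 2] / [3]
  Insert 8 (step 4): P = [4, 7, 8] / [5];  Q = [1, 2, 4] / [3]
  Insert 6 (step 5): P = [4, 6, 8] / [5, 7];  Q = [1, 2, 4] / [3, 5]
  Insert 2 (step 6): P = [2, 6, 8] / [4, 7] / [5];  Q = [1, 2, 4] / [3, 5] / [6]
  Insert 3 (step 7): P = [2, 3, 8] / [4, 6] / [5, 7];  Q = [1, 2, 4] / [3, 5] / [6, 7]
  Insert 1 (step 8): P = [1, 3, 8] / [2, 6] / [4, 7] / [5];  Q = [1, 2, 4] / [3, 5] / [6, 7] / [8]
Final shape: (3, 2, 2, 1).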